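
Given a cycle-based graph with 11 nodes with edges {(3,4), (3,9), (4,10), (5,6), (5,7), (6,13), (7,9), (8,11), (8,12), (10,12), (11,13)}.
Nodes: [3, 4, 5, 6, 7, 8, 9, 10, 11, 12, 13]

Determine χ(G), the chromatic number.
χ(G) = 3

Clique number ω(G) = 2 (lower bound: χ ≥ ω).
Odd cycle [3, 9, 7, 5, 6, 13, 11, 8, 12, 10, 4] needs 3 colors (χ ≥ 3).
The coloring below uses 3 colors, so χ(G) = 3.
A valid 3-coloring: color 1: [3, 6, 7, 10, 11]; color 2: [4, 5, 8, 9, 13]; color 3: [12].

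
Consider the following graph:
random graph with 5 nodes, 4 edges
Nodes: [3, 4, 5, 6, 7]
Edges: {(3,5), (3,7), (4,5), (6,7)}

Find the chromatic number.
Clique number ω(G) = 2 (lower bound: χ ≥ ω).
The graph is bipartite (no odd cycle), so 2 colors suffice: χ(G) = 2.
A valid 2-coloring: color 1: [5, 7]; color 2: [3, 4, 6].

χ(G) = 2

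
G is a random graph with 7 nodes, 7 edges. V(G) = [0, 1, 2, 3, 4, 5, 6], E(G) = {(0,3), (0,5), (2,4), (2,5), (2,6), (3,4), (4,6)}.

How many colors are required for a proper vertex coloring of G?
χ(G) = 3

Clique number ω(G) = 3 (lower bound: χ ≥ ω).
The clique on [2, 4, 6] has size 3, forcing χ ≥ 3, and the coloring below uses 3 colors, so χ(G) = 3.
A valid 3-coloring: color 1: [1, 4, 5]; color 2: [2, 3]; color 3: [0, 6].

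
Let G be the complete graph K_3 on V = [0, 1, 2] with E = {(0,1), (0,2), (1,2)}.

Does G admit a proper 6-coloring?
Yes, G is 6-colorable

A valid 6-coloring: color 1: [2]; color 2: [0]; color 3: [1].
(χ(G) = 3 ≤ 6.)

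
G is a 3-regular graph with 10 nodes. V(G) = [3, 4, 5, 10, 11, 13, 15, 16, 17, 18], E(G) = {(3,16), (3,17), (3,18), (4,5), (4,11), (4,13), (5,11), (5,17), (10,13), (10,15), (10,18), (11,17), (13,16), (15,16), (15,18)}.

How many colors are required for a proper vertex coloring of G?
Clique number ω(G) = 3 (lower bound: χ ≥ ω).
The clique on [4, 5, 11] has size 3, forcing χ ≥ 3, and the coloring below uses 3 colors, so χ(G) = 3.
A valid 3-coloring: color 1: [4, 10, 16, 17]; color 2: [3, 5, 13, 15]; color 3: [11, 18].

χ(G) = 3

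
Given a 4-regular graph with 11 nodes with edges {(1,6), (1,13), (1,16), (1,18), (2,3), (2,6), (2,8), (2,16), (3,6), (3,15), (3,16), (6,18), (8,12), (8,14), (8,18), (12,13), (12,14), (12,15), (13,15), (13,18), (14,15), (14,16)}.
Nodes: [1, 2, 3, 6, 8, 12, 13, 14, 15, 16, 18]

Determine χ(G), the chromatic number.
Clique number ω(G) = 3 (lower bound: χ ≥ ω).
Suppose a proper 3-coloring c exists. The clique [1, 6, 18] takes 3 distinct colors; by symmetry let c(1) = 1, c(6) = 2, c(18) = 3.
- Vertex 13: neighbors [1, 18] already have colors [1, 3] ⇒ c(13) = 2.
- Vertex 2: neighbors [6] already have colors [2]; try each remaining color.
- Case c(2) = 1:
  - Vertex 3: neighbors [2, 6] already have colors [1, 2] ⇒ c(3) = 3.
  - Vertex 8: neighbors [2, 18] already have colors [1, 3] ⇒ c(8) = 2.
  - Vertex 15: neighbors [13, 3] already have colors [2, 3] ⇒ c(15) = 1.
  - Vertex 14: neighbors [15, 8] already have colors [1, 2] ⇒ c(14) = 3.
  - Vertex 12: neighbors [15, 8, 14] already have colors [1, 2, 3] — all 3 colors blocked. Contradiction.
- Case c(2) = 3:
  - Vertex 3: neighbors [6, 2] already have colors [2, 3] ⇒ c(3) = 1.
  - Vertex 15: neighbors [3, 13] already have colors [1, 2] ⇒ c(15) = 3.
  - Vertex 12: neighbors [13, 15] already have colors [2, 3] ⇒ c(12) = 1.
  - Vertex 14: neighbors [12, 15] already have colors [1, 3] ⇒ c(14) = 2.
  - Vertex 8: neighbors [12, 14, 2] already have colors [1, 2, 3] — all 3 colors blocked. Contradiction.
Every case ends in a contradiction, so G has no proper 3-coloring (χ ≥ 4).
The coloring below uses 4 colors, so χ(G) = 4.
A valid 4-coloring: color 1: [1, 2, 15]; color 2: [6, 8, 13, 16]; color 3: [3, 14, 18]; color 4: [12].

χ(G) = 4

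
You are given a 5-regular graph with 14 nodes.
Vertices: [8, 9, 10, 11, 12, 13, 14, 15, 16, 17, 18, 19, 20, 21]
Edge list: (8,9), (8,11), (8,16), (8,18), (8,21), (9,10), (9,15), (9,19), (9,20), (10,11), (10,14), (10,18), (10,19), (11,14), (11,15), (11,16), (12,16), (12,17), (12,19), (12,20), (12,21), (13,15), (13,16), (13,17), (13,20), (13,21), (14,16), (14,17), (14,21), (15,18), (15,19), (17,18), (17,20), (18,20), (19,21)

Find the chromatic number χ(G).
Clique number ω(G) = 3 (lower bound: χ ≥ ω).
The clique on [8, 11, 16] has size 3, forcing χ ≥ 3, and the coloring below uses 3 colors, so χ(G) = 3.
A valid 3-coloring: color 1: [9, 11, 12, 13, 18]; color 2: [10, 15, 16, 17, 21]; color 3: [8, 14, 19, 20].

χ(G) = 3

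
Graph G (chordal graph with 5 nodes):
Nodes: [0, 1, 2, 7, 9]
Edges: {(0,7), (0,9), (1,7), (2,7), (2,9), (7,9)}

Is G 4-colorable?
A valid 4-coloring: color 1: [7]; color 2: [1, 9]; color 3: [0, 2].
(χ(G) = 3 ≤ 4.)

Yes, G is 4-colorable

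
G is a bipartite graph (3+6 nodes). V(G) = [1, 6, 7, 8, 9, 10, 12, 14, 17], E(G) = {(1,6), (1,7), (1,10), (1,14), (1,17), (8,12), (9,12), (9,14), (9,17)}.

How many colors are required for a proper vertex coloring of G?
χ(G) = 2

Clique number ω(G) = 2 (lower bound: χ ≥ ω).
The graph is bipartite (no odd cycle), so 2 colors suffice: χ(G) = 2.
A valid 2-coloring: color 1: [1, 8, 9]; color 2: [6, 7, 10, 12, 14, 17].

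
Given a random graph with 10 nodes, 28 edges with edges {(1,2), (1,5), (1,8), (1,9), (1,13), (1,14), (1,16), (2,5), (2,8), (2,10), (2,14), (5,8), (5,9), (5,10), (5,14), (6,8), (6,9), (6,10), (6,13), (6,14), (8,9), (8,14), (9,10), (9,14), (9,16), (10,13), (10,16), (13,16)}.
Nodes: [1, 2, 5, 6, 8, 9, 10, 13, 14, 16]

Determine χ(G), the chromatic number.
Clique number ω(G) = 5 (lower bound: χ ≥ ω).
The clique on [1, 5, 8, 9, 14] has size 5, forcing χ ≥ 5, and the coloring below uses 5 colors, so χ(G) = 5.
A valid 5-coloring: color 1: [1, 6]; color 2: [2, 9, 13]; color 3: [5, 16]; color 4: [10, 14]; color 5: [8].

χ(G) = 5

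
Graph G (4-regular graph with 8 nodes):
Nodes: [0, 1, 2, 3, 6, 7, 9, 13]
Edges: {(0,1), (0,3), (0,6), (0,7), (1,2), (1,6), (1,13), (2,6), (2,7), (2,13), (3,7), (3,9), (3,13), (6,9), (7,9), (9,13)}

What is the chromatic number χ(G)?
χ(G) = 3

Clique number ω(G) = 3 (lower bound: χ ≥ ω).
The clique on [0, 1, 6] has size 3, forcing χ ≥ 3, and the coloring below uses 3 colors, so χ(G) = 3.
A valid 3-coloring: color 1: [1, 3]; color 2: [6, 7, 13]; color 3: [0, 2, 9].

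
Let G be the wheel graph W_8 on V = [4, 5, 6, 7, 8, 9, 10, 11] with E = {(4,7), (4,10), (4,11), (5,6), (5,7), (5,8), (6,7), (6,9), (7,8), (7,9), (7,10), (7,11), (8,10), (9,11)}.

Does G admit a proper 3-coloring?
No, G is not 3-colorable

Odd cycle [10, 4, 11, 9, 6, 5, 8] needs 3 colors (χ ≥ 3).
Vertex 7 is adjacent to every vertex of [4, 5, 6, 8, 9, 10, 11], which already need 3 colors among themselves, so 7 needs a new color (χ ≥ 4).
Hence χ(G) ≥ 4 > 3, so no proper 3-coloring exists.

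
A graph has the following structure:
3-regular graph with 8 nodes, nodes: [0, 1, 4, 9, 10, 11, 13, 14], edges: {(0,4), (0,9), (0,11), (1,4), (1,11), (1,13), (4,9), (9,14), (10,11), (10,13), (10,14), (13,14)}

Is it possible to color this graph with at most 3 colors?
A valid 3-coloring: color 1: [9, 11, 13]; color 2: [4, 10]; color 3: [0, 1, 14].
(χ(G) = 3 ≤ 3.)

Yes, G is 3-colorable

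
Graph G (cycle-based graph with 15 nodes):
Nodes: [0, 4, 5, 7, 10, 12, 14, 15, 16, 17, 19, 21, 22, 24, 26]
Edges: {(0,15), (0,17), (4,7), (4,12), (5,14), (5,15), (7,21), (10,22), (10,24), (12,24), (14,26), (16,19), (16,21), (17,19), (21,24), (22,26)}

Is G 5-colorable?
A valid 5-coloring: color 1: [4, 14, 15, 16, 17, 22, 24]; color 2: [0, 5, 10, 12, 19, 21, 26]; color 3: [7].
(χ(G) = 3 ≤ 5.)

Yes, G is 5-colorable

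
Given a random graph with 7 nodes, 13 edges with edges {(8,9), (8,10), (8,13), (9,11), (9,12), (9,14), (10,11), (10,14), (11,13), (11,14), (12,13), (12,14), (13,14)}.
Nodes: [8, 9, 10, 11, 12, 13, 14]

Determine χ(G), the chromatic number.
χ(G) = 3

Clique number ω(G) = 3 (lower bound: χ ≥ ω).
The clique on [9, 11, 14] has size 3, forcing χ ≥ 3, and the coloring below uses 3 colors, so χ(G) = 3.
A valid 3-coloring: color 1: [8, 14]; color 2: [9, 10, 13]; color 3: [11, 12].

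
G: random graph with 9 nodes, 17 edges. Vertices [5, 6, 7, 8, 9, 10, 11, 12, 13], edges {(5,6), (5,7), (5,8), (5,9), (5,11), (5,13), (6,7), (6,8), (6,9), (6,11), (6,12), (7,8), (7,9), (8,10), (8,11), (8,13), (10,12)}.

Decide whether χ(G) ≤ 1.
The clique on vertices [5, 6, 8, 11] has size 4 > 1, so it alone needs 4 colors.

No, G is not 1-colorable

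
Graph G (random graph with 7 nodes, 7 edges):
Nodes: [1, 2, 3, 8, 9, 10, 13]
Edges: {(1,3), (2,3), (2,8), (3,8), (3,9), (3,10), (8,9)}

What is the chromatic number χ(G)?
Clique number ω(G) = 3 (lower bound: χ ≥ ω).
The clique on [3, 8, 9] has size 3, forcing χ ≥ 3, and the coloring below uses 3 colors, so χ(G) = 3.
A valid 3-coloring: color 1: [3, 13]; color 2: [1, 8, 10]; color 3: [2, 9].

χ(G) = 3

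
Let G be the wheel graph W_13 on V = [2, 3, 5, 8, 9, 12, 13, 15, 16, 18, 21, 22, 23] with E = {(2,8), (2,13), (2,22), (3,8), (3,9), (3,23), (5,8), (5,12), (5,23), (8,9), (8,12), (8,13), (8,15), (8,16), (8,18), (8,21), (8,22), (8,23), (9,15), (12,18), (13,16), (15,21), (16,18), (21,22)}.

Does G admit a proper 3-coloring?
Yes, G is 3-colorable

A valid 3-coloring: color 1: [8]; color 2: [2, 9, 12, 16, 21, 23]; color 3: [3, 5, 13, 15, 18, 22].
(χ(G) = 3 ≤ 3.)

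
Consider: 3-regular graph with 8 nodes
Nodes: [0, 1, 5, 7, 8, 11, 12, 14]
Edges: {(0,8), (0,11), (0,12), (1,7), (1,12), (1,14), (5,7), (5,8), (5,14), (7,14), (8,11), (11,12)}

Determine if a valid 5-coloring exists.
A valid 5-coloring: color 1: [7, 8, 12]; color 2: [1, 5, 11]; color 3: [0, 14].
(χ(G) = 3 ≤ 5.)

Yes, G is 5-colorable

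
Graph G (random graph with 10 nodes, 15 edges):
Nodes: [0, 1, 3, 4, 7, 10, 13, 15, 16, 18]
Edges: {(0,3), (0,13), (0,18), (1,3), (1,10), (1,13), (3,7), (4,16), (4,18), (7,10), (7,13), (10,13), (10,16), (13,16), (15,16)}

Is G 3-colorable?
Yes, G is 3-colorable

A valid 3-coloring: color 1: [3, 4, 13, 15]; color 2: [0, 1, 7, 16]; color 3: [10, 18].
(χ(G) = 3 ≤ 3.)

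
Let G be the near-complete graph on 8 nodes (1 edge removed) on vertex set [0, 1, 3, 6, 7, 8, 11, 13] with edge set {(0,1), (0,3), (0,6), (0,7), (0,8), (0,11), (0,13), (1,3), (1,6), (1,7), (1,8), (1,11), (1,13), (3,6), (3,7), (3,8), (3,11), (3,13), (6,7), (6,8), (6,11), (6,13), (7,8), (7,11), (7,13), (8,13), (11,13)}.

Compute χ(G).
Clique number ω(G) = 7 (lower bound: χ ≥ ω).
The clique on [0, 1, 3, 6, 7, 8, 13] has size 7, forcing χ ≥ 7, and the coloring below uses 7 colors, so χ(G) = 7.
A valid 7-coloring: color 1: [1]; color 2: [13]; color 3: [6]; color 4: [7]; color 5: [0]; color 6: [3]; color 7: [8, 11].

χ(G) = 7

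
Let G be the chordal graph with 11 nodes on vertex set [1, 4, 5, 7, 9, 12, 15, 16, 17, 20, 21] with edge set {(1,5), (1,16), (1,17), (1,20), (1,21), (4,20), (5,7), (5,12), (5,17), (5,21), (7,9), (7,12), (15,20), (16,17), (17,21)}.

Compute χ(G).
Clique number ω(G) = 4 (lower bound: χ ≥ ω).
The clique on [1, 5, 17, 21] has size 4, forcing χ ≥ 4, and the coloring below uses 4 colors, so χ(G) = 4.
A valid 4-coloring: color 1: [5, 9, 16, 20]; color 2: [1, 4, 7, 15]; color 3: [12, 17]; color 4: [21].

χ(G) = 4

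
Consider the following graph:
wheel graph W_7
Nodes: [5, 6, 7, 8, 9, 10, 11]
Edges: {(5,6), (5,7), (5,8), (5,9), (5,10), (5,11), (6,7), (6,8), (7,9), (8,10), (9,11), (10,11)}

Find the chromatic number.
Clique number ω(G) = 3 (lower bound: χ ≥ ω).
The clique on [5, 9, 11] has size 3, forcing χ ≥ 3, and the coloring below uses 3 colors, so χ(G) = 3.
A valid 3-coloring: color 1: [5]; color 2: [7, 8, 11]; color 3: [6, 9, 10].

χ(G) = 3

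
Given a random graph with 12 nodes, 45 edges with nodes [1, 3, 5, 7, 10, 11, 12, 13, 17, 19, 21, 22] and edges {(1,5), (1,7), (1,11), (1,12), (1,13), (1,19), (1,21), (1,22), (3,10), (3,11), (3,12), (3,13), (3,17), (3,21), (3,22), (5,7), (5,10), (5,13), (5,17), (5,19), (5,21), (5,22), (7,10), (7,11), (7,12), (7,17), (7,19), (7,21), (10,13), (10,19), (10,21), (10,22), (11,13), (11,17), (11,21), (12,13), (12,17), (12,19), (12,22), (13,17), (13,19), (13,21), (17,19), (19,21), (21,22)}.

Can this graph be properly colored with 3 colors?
The clique on vertices [1, 5, 13, 19, 21] has size 5 > 3, so it alone needs 5 colors.

No, G is not 3-colorable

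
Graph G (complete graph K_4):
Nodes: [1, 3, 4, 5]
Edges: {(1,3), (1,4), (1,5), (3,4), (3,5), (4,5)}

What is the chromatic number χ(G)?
Clique number ω(G) = 4 (lower bound: χ ≥ ω).
The clique on [1, 3, 4, 5] has size 4, forcing χ ≥ 4, and the coloring below uses 4 colors, so χ(G) = 4.
A valid 4-coloring: color 1: [3]; color 2: [4]; color 3: [1]; color 4: [5].

χ(G) = 4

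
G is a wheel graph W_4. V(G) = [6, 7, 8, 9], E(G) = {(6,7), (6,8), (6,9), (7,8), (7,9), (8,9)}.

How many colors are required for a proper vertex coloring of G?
χ(G) = 4

Clique number ω(G) = 4 (lower bound: χ ≥ ω).
The clique on [6, 7, 8, 9] has size 4, forcing χ ≥ 4, and the coloring below uses 4 colors, so χ(G) = 4.
A valid 4-coloring: color 1: [8]; color 2: [9]; color 3: [7]; color 4: [6].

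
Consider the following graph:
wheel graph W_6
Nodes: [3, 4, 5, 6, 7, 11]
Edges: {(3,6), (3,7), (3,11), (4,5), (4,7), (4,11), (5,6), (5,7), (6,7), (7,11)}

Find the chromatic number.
χ(G) = 4

Clique number ω(G) = 3 (lower bound: χ ≥ ω).
Odd cycle [4, 11, 3, 6, 5] needs 3 colors (χ ≥ 3).
Vertex 7 is adjacent to every vertex of [3, 4, 5, 6, 11], which already need 3 colors among themselves, so 7 needs a new color (χ ≥ 4).
The coloring below uses 4 colors, so χ(G) = 4.
A valid 4-coloring: color 1: [7]; color 2: [4, 6]; color 3: [5, 11]; color 4: [3].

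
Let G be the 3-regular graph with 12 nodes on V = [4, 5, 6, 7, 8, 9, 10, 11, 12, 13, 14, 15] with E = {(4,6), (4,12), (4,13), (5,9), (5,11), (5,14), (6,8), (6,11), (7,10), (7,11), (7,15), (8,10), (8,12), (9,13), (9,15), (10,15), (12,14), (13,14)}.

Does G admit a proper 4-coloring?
A valid 4-coloring: color 1: [5, 6, 12, 13, 15]; color 2: [4, 9, 10, 11, 14]; color 3: [7, 8].
(χ(G) = 3 ≤ 4.)

Yes, G is 4-colorable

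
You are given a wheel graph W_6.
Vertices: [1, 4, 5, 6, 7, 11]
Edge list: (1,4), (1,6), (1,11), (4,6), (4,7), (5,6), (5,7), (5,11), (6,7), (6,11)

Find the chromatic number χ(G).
χ(G) = 4

Clique number ω(G) = 3 (lower bound: χ ≥ ω).
Odd cycle [7, 4, 1, 11, 5] needs 3 colors (χ ≥ 3).
Vertex 6 is adjacent to every vertex of [1, 4, 5, 7, 11], which already need 3 colors among themselves, so 6 needs a new color (χ ≥ 4).
The coloring below uses 4 colors, so χ(G) = 4.
A valid 4-coloring: color 1: [6]; color 2: [7, 11]; color 3: [4, 5]; color 4: [1].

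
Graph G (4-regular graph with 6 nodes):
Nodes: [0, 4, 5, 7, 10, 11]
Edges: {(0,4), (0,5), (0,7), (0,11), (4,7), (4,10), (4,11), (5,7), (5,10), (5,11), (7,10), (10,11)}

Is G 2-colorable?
The clique on vertices [0, 4, 11] has size 3 > 2, so it alone needs 3 colors.

No, G is not 2-colorable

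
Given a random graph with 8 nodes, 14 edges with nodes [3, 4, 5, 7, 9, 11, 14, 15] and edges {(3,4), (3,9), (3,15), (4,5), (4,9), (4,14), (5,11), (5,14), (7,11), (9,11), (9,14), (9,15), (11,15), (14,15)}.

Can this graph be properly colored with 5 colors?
A valid 5-coloring: color 1: [5, 7, 9]; color 2: [3, 11, 14]; color 3: [4, 15].
(χ(G) = 3 ≤ 5.)

Yes, G is 5-colorable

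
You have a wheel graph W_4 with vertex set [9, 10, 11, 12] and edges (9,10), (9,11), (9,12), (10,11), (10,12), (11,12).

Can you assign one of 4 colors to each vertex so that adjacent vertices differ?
A valid 4-coloring: color 1: [12]; color 2: [9]; color 3: [10]; color 4: [11].
(χ(G) = 4 ≤ 4.)

Yes, G is 4-colorable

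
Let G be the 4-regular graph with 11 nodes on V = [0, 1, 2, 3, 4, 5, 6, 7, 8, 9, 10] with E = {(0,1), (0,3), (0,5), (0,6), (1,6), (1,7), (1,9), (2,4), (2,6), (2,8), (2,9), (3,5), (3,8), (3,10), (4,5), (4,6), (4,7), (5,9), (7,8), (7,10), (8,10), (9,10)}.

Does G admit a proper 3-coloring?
Yes, G is 3-colorable

A valid 3-coloring: color 1: [3, 6, 7, 9]; color 2: [1, 2, 5, 10]; color 3: [0, 4, 8].
(χ(G) = 3 ≤ 3.)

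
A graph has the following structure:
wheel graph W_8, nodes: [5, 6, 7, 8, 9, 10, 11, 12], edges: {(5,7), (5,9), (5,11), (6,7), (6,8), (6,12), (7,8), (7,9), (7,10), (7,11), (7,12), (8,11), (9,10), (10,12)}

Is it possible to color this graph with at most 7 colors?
A valid 7-coloring: color 1: [7]; color 2: [6, 10, 11]; color 3: [5, 8, 12]; color 4: [9].
(χ(G) = 4 ≤ 7.)

Yes, G is 7-colorable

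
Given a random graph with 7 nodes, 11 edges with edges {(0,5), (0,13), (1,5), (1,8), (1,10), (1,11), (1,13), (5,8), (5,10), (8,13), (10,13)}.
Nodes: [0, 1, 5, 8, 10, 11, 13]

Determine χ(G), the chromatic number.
Clique number ω(G) = 3 (lower bound: χ ≥ ω).
The clique on [1, 8, 13] has size 3, forcing χ ≥ 3, and the coloring below uses 3 colors, so χ(G) = 3.
A valid 3-coloring: color 1: [0, 1]; color 2: [5, 11, 13]; color 3: [8, 10].

χ(G) = 3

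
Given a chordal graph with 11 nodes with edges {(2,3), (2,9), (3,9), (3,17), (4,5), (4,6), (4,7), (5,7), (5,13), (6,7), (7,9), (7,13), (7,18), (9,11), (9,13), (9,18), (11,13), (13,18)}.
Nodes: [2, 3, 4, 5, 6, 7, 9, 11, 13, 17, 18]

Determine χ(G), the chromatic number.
χ(G) = 4

Clique number ω(G) = 4 (lower bound: χ ≥ ω).
The clique on [7, 9, 13, 18] has size 4, forcing χ ≥ 4, and the coloring below uses 4 colors, so χ(G) = 4.
A valid 4-coloring: color 1: [3, 7, 11]; color 2: [5, 6, 9, 17]; color 3: [2, 4, 13]; color 4: [18].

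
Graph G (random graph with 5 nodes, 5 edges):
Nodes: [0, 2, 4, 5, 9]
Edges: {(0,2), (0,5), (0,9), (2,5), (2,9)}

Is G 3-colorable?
Yes, G is 3-colorable

A valid 3-coloring: color 1: [0, 4]; color 2: [2]; color 3: [5, 9].
(χ(G) = 3 ≤ 3.)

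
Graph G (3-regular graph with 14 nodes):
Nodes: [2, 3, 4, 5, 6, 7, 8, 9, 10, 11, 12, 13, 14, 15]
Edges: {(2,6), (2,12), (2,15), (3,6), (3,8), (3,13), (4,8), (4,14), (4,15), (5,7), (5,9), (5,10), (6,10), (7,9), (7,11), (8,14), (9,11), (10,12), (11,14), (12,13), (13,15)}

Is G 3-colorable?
Yes, G is 3-colorable

A valid 3-coloring: color 1: [5, 6, 8, 11, 12, 15]; color 2: [2, 9, 10, 13, 14]; color 3: [3, 4, 7].
(χ(G) = 3 ≤ 3.)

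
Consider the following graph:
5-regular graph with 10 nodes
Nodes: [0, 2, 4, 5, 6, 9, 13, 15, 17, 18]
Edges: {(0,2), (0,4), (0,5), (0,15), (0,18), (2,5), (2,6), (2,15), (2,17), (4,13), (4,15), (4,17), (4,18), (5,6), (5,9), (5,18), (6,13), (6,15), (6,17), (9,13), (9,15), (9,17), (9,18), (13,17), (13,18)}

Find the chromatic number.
Clique number ω(G) = 3 (lower bound: χ ≥ ω).
Odd cycle [15, 4, 18, 5, 2] needs 3 colors (χ ≥ 3).
Vertex 0 is adjacent to every vertex of [2, 4, 5, 15, 18], which already need 3 colors among themselves, so 0 needs a new color (χ ≥ 4).
The coloring below uses 4 colors, so χ(G) = 4.
A valid 4-coloring: color 1: [6, 18]; color 2: [5, 15, 17]; color 3: [2, 4, 9]; color 4: [0, 13].

χ(G) = 4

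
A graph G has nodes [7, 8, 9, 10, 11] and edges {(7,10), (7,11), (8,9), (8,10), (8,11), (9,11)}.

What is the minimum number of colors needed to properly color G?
Clique number ω(G) = 3 (lower bound: χ ≥ ω).
The clique on [8, 9, 11] has size 3, forcing χ ≥ 3, and the coloring below uses 3 colors, so χ(G) = 3.
A valid 3-coloring: color 1: [7, 8]; color 2: [10, 11]; color 3: [9].

χ(G) = 3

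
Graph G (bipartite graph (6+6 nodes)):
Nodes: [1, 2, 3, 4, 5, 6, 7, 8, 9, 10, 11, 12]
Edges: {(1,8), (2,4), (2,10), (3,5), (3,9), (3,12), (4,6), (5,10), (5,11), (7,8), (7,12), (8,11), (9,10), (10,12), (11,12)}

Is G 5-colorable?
A valid 5-coloring: color 1: [1, 3, 4, 7, 10, 11]; color 2: [2, 5, 6, 8, 9, 12].
(χ(G) = 2 ≤ 5.)

Yes, G is 5-colorable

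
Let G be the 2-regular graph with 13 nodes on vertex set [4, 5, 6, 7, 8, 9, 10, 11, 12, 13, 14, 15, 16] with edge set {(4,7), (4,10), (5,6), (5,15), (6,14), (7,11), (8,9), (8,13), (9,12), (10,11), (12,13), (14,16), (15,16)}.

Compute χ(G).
Clique number ω(G) = 2 (lower bound: χ ≥ ω).
Odd cycle [6, 5, 15, 16, 14] needs 3 colors (χ ≥ 3).
The coloring below uses 3 colors, so χ(G) = 3.
A valid 3-coloring: color 1: [4, 6, 8, 11, 12, 16]; color 2: [5, 7, 9, 10, 13, 14]; color 3: [15].

χ(G) = 3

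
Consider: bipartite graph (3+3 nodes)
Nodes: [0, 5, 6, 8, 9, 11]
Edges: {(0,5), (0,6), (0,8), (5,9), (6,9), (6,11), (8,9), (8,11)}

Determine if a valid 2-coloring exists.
A valid 2-coloring: color 1: [5, 6, 8]; color 2: [0, 9, 11].
(χ(G) = 2 ≤ 2.)

Yes, G is 2-colorable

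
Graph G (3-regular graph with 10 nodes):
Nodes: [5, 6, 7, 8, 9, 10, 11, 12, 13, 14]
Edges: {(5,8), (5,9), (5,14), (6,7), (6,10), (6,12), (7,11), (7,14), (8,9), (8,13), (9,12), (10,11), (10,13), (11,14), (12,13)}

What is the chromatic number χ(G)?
χ(G) = 3

Clique number ω(G) = 3 (lower bound: χ ≥ ω).
The clique on [5, 8, 9] has size 3, forcing χ ≥ 3, and the coloring below uses 3 colors, so χ(G) = 3.
A valid 3-coloring: color 1: [5, 7, 13]; color 2: [6, 9, 11]; color 3: [8, 10, 12, 14].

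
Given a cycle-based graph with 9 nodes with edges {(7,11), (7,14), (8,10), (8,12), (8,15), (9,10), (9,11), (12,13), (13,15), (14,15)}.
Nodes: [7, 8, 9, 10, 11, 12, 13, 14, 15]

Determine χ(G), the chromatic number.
χ(G) = 3

Clique number ω(G) = 2 (lower bound: χ ≥ ω).
Odd cycle [9, 10, 8, 15, 14, 7, 11] needs 3 colors (χ ≥ 3).
The coloring below uses 3 colors, so χ(G) = 3.
A valid 3-coloring: color 1: [7, 8, 9, 13]; color 2: [10, 11, 12, 15]; color 3: [14].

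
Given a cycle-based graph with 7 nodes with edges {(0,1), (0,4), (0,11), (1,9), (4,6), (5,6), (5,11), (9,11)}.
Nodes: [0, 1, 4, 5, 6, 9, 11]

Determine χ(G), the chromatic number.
χ(G) = 3

Clique number ω(G) = 2 (lower bound: χ ≥ ω).
Odd cycle [6, 4, 0, 11, 5] needs 3 colors (χ ≥ 3).
The coloring below uses 3 colors, so χ(G) = 3.
A valid 3-coloring: color 1: [1, 4, 11]; color 2: [0, 6, 9]; color 3: [5].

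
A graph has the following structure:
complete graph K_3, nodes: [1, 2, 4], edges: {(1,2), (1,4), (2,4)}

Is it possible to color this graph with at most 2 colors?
The clique on vertices [1, 2, 4] has size 3 > 2, so it alone needs 3 colors.

No, G is not 2-colorable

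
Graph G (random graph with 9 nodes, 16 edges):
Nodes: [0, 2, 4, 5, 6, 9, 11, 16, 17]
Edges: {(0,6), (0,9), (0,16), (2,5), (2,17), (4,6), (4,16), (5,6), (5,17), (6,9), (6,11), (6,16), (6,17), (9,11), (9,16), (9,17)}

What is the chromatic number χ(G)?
χ(G) = 4

Clique number ω(G) = 4 (lower bound: χ ≥ ω).
The clique on [0, 6, 9, 16] has size 4, forcing χ ≥ 4, and the coloring below uses 4 colors, so χ(G) = 4.
A valid 4-coloring: color 1: [2, 6]; color 2: [4, 5, 9]; color 3: [11, 16, 17]; color 4: [0].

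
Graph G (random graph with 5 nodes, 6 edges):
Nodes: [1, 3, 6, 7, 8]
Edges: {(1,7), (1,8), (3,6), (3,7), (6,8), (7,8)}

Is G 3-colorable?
A valid 3-coloring: color 1: [6, 7]; color 2: [3, 8]; color 3: [1].
(χ(G) = 3 ≤ 3.)

Yes, G is 3-colorable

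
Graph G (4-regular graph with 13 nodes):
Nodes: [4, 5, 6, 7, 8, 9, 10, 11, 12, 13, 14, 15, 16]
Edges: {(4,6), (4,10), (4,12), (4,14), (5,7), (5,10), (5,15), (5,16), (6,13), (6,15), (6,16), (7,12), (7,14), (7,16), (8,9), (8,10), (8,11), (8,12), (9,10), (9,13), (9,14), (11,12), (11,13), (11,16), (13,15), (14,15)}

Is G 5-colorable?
Yes, G is 5-colorable

A valid 5-coloring: color 1: [5, 6, 11, 14]; color 2: [4, 7, 8, 13]; color 3: [9, 12, 15, 16]; color 4: [10].
(χ(G) = 3 ≤ 5.)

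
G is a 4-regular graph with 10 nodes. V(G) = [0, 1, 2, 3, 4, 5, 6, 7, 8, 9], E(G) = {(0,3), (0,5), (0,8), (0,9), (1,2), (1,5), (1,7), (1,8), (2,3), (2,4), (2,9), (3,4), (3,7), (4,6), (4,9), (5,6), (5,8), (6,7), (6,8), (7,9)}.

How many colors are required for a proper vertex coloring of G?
χ(G) = 4

Clique number ω(G) = 3 (lower bound: χ ≥ ω).
Suppose a proper 3-coloring c exists. The clique [0, 5, 8] takes 3 distinct colors; by symmetry let c(0) = 1, c(5) = 2, c(8) = 3.
- Vertex 1: neighbors [5, 8] already have colors [2, 3] ⇒ c(1) = 1.
- Vertex 6: neighbors [5, 8] already have colors [2, 3] ⇒ c(6) = 1.
- Vertex 2: neighbors [1] already have colors [1]; try each remaining color.
- Case c(2) = 2:
  - Vertex 3: neighbors [0, 2] already have colors [1, 2] ⇒ c(3) = 3.
  - Vertex 4: neighbors [6, 2, 3] already have colors [1, 2, 3] — all 3 colors blocked. Contradiction.
- Case c(2) = 3:
  - Vertex 3: neighbors [0, 2] already have colors [1, 3] ⇒ c(3) = 2.
  - Vertex 4: neighbors [6, 3, 2] already have colors [1, 2, 3] — all 3 colors blocked. Contradiction.
Every case ends in a contradiction, so G has no proper 3-coloring (χ ≥ 4).
The coloring below uses 4 colors, so χ(G) = 4.
A valid 4-coloring: color 1: [0, 2, 6]; color 2: [1, 3, 9]; color 3: [4, 5, 7]; color 4: [8].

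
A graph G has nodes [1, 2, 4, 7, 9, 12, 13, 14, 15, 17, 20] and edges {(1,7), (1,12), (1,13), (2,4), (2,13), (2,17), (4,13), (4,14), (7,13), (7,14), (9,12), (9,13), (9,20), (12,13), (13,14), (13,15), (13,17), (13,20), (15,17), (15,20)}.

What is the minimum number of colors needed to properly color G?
χ(G) = 3

Clique number ω(G) = 3 (lower bound: χ ≥ ω).
The clique on [1, 12, 13] has size 3, forcing χ ≥ 3, and the coloring below uses 3 colors, so χ(G) = 3.
A valid 3-coloring: color 1: [13]; color 2: [4, 7, 12, 17, 20]; color 3: [1, 2, 9, 14, 15].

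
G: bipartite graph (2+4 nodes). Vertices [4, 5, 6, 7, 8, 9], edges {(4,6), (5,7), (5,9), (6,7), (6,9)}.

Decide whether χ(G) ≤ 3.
A valid 3-coloring: color 1: [5, 6, 8]; color 2: [4, 7, 9].
(χ(G) = 2 ≤ 3.)

Yes, G is 3-colorable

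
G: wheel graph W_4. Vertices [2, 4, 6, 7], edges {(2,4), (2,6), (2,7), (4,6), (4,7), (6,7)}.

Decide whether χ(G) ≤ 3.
The clique on vertices [2, 4, 6, 7] has size 4 > 3, so it alone needs 4 colors.

No, G is not 3-colorable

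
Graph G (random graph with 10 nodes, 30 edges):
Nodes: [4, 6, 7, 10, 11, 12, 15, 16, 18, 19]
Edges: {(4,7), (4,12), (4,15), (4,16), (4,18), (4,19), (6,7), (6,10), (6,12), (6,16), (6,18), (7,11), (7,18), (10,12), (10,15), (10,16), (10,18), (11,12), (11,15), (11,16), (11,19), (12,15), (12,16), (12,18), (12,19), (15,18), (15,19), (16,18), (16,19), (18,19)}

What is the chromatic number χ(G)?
Clique number ω(G) = 5 (lower bound: χ ≥ ω).
The clique on [6, 10, 12, 16, 18] has size 5, forcing χ ≥ 5, and the coloring below uses 5 colors, so χ(G) = 5.
A valid 5-coloring: color 1: [7, 12]; color 2: [11, 18]; color 3: [15, 16]; color 4: [4, 6]; color 5: [10, 19].

χ(G) = 5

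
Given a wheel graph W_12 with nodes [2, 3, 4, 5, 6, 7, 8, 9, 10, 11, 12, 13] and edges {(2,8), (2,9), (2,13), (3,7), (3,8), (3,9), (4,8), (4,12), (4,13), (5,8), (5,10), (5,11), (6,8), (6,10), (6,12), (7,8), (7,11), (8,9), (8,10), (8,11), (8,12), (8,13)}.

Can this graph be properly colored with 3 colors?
No, G is not 3-colorable

Odd cycle [2, 13, 4, 12, 6, 10, 5, 11, 7, 3, 9] needs 3 colors (χ ≥ 3).
Vertex 8 is adjacent to every vertex of [2, 3, 4, 5, 6, 7, 9, 10, 11, 12, 13], which already need 3 colors among themselves, so 8 needs a new color (χ ≥ 4).
Hence χ(G) ≥ 4 > 3, so no proper 3-coloring exists.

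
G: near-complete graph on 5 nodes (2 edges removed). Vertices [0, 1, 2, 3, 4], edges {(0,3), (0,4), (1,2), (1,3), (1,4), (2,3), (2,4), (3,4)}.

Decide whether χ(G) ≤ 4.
A valid 4-coloring: color 1: [4]; color 2: [3]; color 3: [0, 1]; color 4: [2].
(χ(G) = 4 ≤ 4.)

Yes, G is 4-colorable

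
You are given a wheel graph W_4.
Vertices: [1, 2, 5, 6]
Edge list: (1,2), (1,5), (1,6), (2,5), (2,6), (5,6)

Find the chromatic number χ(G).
Clique number ω(G) = 4 (lower bound: χ ≥ ω).
The clique on [1, 2, 5, 6] has size 4, forcing χ ≥ 4, and the coloring below uses 4 colors, so χ(G) = 4.
A valid 4-coloring: color 1: [5]; color 2: [6]; color 3: [2]; color 4: [1].

χ(G) = 4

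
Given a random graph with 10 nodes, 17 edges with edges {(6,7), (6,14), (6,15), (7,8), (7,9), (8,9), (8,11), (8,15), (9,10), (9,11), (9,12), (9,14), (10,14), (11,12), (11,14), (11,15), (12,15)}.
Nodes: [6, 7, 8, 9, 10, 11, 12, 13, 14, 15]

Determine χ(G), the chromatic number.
χ(G) = 4

Clique number ω(G) = 3 (lower bound: χ ≥ ω).
Suppose a proper 3-coloring c exists. The clique [7, 8, 9] takes 3 distinct colors; by symmetry let c(7) = 1, c(8) = 2, c(9) = 3.
- Vertex 11: neighbors [8, 9] already have colors [2, 3] ⇒ c(11) = 1.
- Vertex 14: neighbors [11, 9] already have colors [1, 3] ⇒ c(14) = 2.
- Vertex 15: neighbors [11, 8] already have colors [1, 2] ⇒ c(15) = 3.
- Vertex 6: neighbors [7, 14, 15] already have colors [1, 2, 3] — all 3 colors blocked. Contradiction.
The forced assignments end in a contradiction, so G has no proper 3-coloring (χ ≥ 4).
The coloring below uses 4 colors, so χ(G) = 4.
A valid 4-coloring: color 1: [9, 13, 15]; color 2: [6, 10, 11]; color 3: [8, 12, 14]; color 4: [7].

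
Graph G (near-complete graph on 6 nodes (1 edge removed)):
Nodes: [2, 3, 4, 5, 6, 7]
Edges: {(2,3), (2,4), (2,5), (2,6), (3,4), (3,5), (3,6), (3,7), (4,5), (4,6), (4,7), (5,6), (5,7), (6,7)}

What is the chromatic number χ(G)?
χ(G) = 5

Clique number ω(G) = 5 (lower bound: χ ≥ ω).
The clique on [2, 3, 4, 5, 6] has size 5, forcing χ ≥ 5, and the coloring below uses 5 colors, so χ(G) = 5.
A valid 5-coloring: color 1: [4]; color 2: [3]; color 3: [5]; color 4: [6]; color 5: [2, 7].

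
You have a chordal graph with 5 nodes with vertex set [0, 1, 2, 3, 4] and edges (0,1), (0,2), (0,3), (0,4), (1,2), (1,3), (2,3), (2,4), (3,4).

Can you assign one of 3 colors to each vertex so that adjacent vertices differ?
No, G is not 3-colorable

The clique on vertices [0, 1, 2, 3] has size 4 > 3, so it alone needs 4 colors.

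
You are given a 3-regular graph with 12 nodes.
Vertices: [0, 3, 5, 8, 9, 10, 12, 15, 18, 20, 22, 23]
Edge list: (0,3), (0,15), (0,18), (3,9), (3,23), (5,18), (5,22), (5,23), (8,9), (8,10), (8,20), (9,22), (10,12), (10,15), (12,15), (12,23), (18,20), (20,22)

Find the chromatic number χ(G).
Clique number ω(G) = 3 (lower bound: χ ≥ ω).
The clique on [10, 12, 15] has size 3, forcing χ ≥ 3, and the coloring below uses 3 colors, so χ(G) = 3.
A valid 3-coloring: color 1: [3, 5, 12, 20]; color 2: [8, 15, 18, 22, 23]; color 3: [0, 9, 10].

χ(G) = 3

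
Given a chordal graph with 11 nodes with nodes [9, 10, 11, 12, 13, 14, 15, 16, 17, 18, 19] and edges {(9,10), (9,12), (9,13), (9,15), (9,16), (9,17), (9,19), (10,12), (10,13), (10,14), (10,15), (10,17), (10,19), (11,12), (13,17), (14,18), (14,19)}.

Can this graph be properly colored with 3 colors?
The clique on vertices [9, 10, 13, 17] has size 4 > 3, so it alone needs 4 colors.

No, G is not 3-colorable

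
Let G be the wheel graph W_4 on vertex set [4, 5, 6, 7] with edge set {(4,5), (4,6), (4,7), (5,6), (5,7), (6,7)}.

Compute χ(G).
χ(G) = 4

Clique number ω(G) = 4 (lower bound: χ ≥ ω).
The clique on [4, 5, 6, 7] has size 4, forcing χ ≥ 4, and the coloring below uses 4 colors, so χ(G) = 4.
A valid 4-coloring: color 1: [5]; color 2: [6]; color 3: [7]; color 4: [4].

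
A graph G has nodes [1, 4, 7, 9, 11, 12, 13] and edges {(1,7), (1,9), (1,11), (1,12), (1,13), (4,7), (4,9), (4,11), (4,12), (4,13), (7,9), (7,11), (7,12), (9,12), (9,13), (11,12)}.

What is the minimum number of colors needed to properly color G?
χ(G) = 4

Clique number ω(G) = 4 (lower bound: χ ≥ ω).
The clique on [1, 7, 9, 12] has size 4, forcing χ ≥ 4, and the coloring below uses 4 colors, so χ(G) = 4.
A valid 4-coloring: color 1: [7, 13]; color 2: [9, 11]; color 3: [12]; color 4: [1, 4].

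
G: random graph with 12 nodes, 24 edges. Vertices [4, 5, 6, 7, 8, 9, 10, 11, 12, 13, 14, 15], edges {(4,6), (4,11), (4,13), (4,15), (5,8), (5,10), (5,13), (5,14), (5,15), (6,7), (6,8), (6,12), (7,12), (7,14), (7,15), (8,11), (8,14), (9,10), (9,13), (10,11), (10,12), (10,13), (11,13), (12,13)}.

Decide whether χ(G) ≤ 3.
Yes, G is 3-colorable

A valid 3-coloring: color 1: [6, 13, 14, 15]; color 2: [4, 7, 8, 10]; color 3: [5, 9, 11, 12].
(χ(G) = 3 ≤ 3.)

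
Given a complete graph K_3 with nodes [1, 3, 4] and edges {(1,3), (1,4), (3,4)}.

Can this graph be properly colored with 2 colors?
No, G is not 2-colorable

The clique on vertices [1, 3, 4] has size 3 > 2, so it alone needs 3 colors.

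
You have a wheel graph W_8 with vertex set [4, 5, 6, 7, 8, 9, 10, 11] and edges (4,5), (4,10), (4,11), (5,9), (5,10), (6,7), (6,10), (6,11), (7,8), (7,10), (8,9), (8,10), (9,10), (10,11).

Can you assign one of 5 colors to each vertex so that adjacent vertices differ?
A valid 5-coloring: color 1: [10]; color 2: [7, 9, 11]; color 3: [4, 6, 8]; color 4: [5].
(χ(G) = 4 ≤ 5.)

Yes, G is 5-colorable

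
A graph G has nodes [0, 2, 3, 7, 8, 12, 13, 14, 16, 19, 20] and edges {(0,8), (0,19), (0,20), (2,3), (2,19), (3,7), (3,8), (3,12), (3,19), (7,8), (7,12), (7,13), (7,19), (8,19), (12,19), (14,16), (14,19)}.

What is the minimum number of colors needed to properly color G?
χ(G) = 4

Clique number ω(G) = 4 (lower bound: χ ≥ ω).
The clique on [3, 7, 8, 19] has size 4, forcing χ ≥ 4, and the coloring below uses 4 colors, so χ(G) = 4.
A valid 4-coloring: color 1: [13, 16, 19, 20]; color 2: [0, 3, 14]; color 3: [2, 7]; color 4: [8, 12].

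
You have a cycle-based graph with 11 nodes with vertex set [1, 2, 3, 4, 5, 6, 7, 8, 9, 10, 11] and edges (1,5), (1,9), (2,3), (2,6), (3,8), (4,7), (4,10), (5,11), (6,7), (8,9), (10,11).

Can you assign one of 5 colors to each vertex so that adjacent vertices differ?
Yes, G is 5-colorable

A valid 5-coloring: color 1: [3, 5, 6, 9, 10]; color 2: [1, 2, 7, 8, 11]; color 3: [4].
(χ(G) = 3 ≤ 5.)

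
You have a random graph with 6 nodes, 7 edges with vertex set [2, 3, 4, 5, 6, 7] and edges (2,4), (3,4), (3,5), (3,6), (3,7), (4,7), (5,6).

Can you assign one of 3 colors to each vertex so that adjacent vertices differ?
A valid 3-coloring: color 1: [2, 3]; color 2: [4, 5]; color 3: [6, 7].
(χ(G) = 3 ≤ 3.)

Yes, G is 3-colorable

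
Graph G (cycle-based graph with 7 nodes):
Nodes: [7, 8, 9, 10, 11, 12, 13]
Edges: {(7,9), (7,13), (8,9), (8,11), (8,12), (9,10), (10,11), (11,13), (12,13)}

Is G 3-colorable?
A valid 3-coloring: color 1: [8, 10, 13]; color 2: [9, 11, 12]; color 3: [7].
(χ(G) = 3 ≤ 3.)

Yes, G is 3-colorable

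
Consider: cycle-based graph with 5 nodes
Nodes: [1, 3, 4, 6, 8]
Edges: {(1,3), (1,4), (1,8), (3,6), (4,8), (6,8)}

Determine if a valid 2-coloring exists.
The clique on vertices [1, 4, 8] has size 3 > 2, so it alone needs 3 colors.

No, G is not 2-colorable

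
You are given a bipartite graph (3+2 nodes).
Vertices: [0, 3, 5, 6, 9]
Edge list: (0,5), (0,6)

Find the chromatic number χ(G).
Clique number ω(G) = 2 (lower bound: χ ≥ ω).
The graph is bipartite (no odd cycle), so 2 colors suffice: χ(G) = 2.
A valid 2-coloring: color 1: [0, 3, 9]; color 2: [5, 6].

χ(G) = 2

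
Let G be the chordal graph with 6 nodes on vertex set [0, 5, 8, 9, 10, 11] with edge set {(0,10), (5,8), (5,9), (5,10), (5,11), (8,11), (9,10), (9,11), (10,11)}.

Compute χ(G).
χ(G) = 4

Clique number ω(G) = 4 (lower bound: χ ≥ ω).
The clique on [5, 9, 10, 11] has size 4, forcing χ ≥ 4, and the coloring below uses 4 colors, so χ(G) = 4.
A valid 4-coloring: color 1: [0, 5]; color 2: [11]; color 3: [8, 10]; color 4: [9].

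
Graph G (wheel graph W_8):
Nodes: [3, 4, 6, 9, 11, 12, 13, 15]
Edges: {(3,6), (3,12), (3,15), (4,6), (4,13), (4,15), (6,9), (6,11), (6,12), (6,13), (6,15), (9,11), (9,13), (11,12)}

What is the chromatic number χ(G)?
Clique number ω(G) = 3 (lower bound: χ ≥ ω).
Odd cycle [15, 4, 13, 9, 11, 12, 3] needs 3 colors (χ ≥ 3).
Vertex 6 is adjacent to every vertex of [3, 4, 9, 11, 12, 13, 15], which already need 3 colors among themselves, so 6 needs a new color (χ ≥ 4).
The coloring below uses 4 colors, so χ(G) = 4.
A valid 4-coloring: color 1: [6]; color 2: [12, 13, 15]; color 3: [3, 4, 9]; color 4: [11].

χ(G) = 4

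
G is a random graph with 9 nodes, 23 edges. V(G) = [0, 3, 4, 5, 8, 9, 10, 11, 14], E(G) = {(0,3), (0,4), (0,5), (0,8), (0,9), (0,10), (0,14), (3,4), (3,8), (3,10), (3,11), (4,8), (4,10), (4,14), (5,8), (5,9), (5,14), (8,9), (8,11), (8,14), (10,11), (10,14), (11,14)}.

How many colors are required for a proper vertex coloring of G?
Clique number ω(G) = 4 (lower bound: χ ≥ ω).
The clique on [0, 5, 8, 9] has size 4, forcing χ ≥ 4, and the coloring below uses 4 colors, so χ(G) = 4.
A valid 4-coloring: color 1: [8, 10]; color 2: [0, 11]; color 3: [3, 9, 14]; color 4: [4, 5].

χ(G) = 4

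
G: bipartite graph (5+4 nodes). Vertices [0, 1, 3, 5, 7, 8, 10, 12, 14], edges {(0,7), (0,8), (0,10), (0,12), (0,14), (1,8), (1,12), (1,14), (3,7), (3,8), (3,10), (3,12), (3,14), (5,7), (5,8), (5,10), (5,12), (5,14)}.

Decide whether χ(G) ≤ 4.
A valid 4-coloring: color 1: [0, 1, 3, 5]; color 2: [7, 8, 10, 12, 14].
(χ(G) = 2 ≤ 4.)

Yes, G is 4-colorable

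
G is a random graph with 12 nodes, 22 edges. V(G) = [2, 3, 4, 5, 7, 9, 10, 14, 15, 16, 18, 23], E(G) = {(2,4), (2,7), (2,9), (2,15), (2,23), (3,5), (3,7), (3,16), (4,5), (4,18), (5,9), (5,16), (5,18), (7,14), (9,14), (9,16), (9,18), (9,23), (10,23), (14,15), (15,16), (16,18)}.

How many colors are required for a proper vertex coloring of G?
χ(G) = 4

Clique number ω(G) = 4 (lower bound: χ ≥ ω).
The clique on [5, 9, 16, 18] has size 4, forcing χ ≥ 4, and the coloring below uses 4 colors, so χ(G) = 4.
A valid 4-coloring: color 1: [3, 4, 9, 10, 15]; color 2: [2, 5, 14]; color 3: [7, 16, 23]; color 4: [18].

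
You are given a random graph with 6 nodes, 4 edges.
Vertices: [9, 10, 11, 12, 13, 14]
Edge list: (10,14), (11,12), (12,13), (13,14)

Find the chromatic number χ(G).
Clique number ω(G) = 2 (lower bound: χ ≥ ω).
The graph is bipartite (no odd cycle), so 2 colors suffice: χ(G) = 2.
A valid 2-coloring: color 1: [9, 12, 14]; color 2: [10, 11, 13].

χ(G) = 2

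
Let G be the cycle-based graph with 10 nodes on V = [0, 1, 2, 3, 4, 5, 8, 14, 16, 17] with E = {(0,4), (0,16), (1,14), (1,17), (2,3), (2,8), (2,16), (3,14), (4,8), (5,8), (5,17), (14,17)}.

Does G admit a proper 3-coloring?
Yes, G is 3-colorable

A valid 3-coloring: color 1: [0, 2, 5, 14]; color 2: [3, 8, 16, 17]; color 3: [1, 4].
(χ(G) = 3 ≤ 3.)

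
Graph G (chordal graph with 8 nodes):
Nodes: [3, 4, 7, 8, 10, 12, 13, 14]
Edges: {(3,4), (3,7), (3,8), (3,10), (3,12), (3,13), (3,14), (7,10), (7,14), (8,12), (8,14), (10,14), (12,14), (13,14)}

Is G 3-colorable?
No, G is not 3-colorable

The clique on vertices [3, 8, 12, 14] has size 4 > 3, so it alone needs 4 colors.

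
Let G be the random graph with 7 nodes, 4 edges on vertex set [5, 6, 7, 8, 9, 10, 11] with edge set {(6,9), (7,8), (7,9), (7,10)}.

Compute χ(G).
Clique number ω(G) = 2 (lower bound: χ ≥ ω).
The graph is bipartite (no odd cycle), so 2 colors suffice: χ(G) = 2.
A valid 2-coloring: color 1: [5, 6, 7, 11]; color 2: [8, 9, 10].

χ(G) = 2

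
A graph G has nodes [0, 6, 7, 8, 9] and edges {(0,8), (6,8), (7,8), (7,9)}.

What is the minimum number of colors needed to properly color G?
Clique number ω(G) = 2 (lower bound: χ ≥ ω).
The graph is bipartite (no odd cycle), so 2 colors suffice: χ(G) = 2.
A valid 2-coloring: color 1: [8, 9]; color 2: [0, 6, 7].

χ(G) = 2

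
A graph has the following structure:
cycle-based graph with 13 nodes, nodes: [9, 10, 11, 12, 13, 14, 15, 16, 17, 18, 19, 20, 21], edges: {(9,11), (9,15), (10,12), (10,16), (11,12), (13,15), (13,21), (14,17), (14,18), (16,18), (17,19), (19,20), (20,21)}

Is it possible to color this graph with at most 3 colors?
Yes, G is 3-colorable

A valid 3-coloring: color 1: [12, 14, 15, 16, 19, 21]; color 2: [10, 11, 13, 17, 18, 20]; color 3: [9].
(χ(G) = 3 ≤ 3.)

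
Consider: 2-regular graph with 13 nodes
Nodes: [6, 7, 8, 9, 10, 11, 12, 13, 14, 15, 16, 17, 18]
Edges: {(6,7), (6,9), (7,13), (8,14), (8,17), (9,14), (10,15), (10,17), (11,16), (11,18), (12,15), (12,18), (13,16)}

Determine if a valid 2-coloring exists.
No, G is not 2-colorable

Odd cycle [16, 11, 18, 12, 15, 10, 17, 8, 14, 9, 6, 7, 13] needs 3 colors (χ ≥ 3).
Hence χ(G) ≥ 3 > 2, so no proper 2-coloring exists.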